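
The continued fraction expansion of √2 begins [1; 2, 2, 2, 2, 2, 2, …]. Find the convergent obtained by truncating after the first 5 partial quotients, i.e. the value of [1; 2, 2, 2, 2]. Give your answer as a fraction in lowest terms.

Starting at the tail and folding back:
Start with 2.
2 + 1/(2/1) = 2 + 1/2 = 5/2
2 + 1/(5/2) = 2 + 2/5 = 12/5
2 + 1/(12/5) = 2 + 5/12 = 29/12
1 + 1/(29/12) = 1 + 12/29 = 41/29

41/29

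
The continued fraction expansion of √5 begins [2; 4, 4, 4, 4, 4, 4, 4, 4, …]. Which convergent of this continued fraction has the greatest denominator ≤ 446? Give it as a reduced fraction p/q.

682/305

List convergents until the denominator exceeds the bound:
a_0 = 2: 2/1  (≤ bound)
a_1 = 4: 9/4  (≤ bound)
a_2 = 4: 38/17  (≤ bound)
a_3 = 4: 161/72  (≤ bound)
a_4 = 4: 682/305  (≤ bound)
a_5 = 4: 2889/1292  (> 446, stop)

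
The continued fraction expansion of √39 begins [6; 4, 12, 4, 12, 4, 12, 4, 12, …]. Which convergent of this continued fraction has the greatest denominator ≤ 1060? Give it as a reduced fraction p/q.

a_0 = 6: 6/1  (≤ bound)
a_1 = 4: 25/4  (≤ bound)
a_2 = 12: 306/49  (≤ bound)
a_3 = 4: 1249/200  (≤ bound)
a_4 = 12: 15294/2449  (> 1060, stop)

1249/200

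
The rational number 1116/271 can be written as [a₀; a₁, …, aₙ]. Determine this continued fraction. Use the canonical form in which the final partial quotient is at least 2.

[4; 8, 2, 7, 2]

⌊1116/271⌋ = 4, remainder 32
⌊271/32⌋ = 8, remainder 15
⌊32/15⌋ = 2, remainder 2
⌊15/2⌋ = 7, remainder 1
⌊2/1⌋ = 2, remainder 0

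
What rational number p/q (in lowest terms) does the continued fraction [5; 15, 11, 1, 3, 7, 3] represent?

Start with 3.
7 + 1/(3/1) = 7 + 1/3 = 22/3
3 + 1/(22/3) = 3 + 3/22 = 69/22
1 + 1/(69/22) = 1 + 22/69 = 91/69
11 + 1/(91/69) = 11 + 69/91 = 1070/91
15 + 1/(1070/91) = 15 + 91/1070 = 16141/1070
5 + 1/(16141/1070) = 5 + 1070/16141 = 81775/16141

81775/16141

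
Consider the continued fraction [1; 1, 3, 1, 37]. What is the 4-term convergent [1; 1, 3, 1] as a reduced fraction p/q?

9/5

Starting at the tail and folding back:
Start with 1.
3 + 1/(1/1) = 3 + 1/1 = 4/1
1 + 1/(4/1) = 1 + 1/4 = 5/4
1 + 1/(5/4) = 1 + 4/5 = 9/5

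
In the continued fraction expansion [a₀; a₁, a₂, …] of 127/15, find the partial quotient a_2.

7

127 = 8·15 + 7, so a_0 = 8
15 = 2·7 + 1, so a_1 = 2
7 = 7·1 + 0, so a_2 = 7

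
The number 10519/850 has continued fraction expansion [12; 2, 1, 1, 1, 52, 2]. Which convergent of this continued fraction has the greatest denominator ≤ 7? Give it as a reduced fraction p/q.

a_0 = 12: 12/1  (≤ bound)
a_1 = 2: 25/2  (≤ bound)
a_2 = 1: 37/3  (≤ bound)
a_3 = 1: 62/5  (≤ bound)
a_4 = 1: 99/8  (> 7, stop)

62/5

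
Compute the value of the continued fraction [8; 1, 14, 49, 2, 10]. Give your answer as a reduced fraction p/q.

Collapse the nested fraction from the inside out:
Start with 10.
2 + 1/(10/1) = 2 + 1/10 = 21/10
49 + 1/(21/10) = 49 + 10/21 = 1039/21
14 + 1/(1039/21) = 14 + 21/1039 = 14567/1039
1 + 1/(14567/1039) = 1 + 1039/14567 = 15606/14567
8 + 1/(15606/14567) = 8 + 14567/15606 = 139415/15606

139415/15606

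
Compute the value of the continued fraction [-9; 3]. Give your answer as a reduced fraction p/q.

-26/3

Start with 3.
-9 + 1/(3/1) = -9 + 1/3 = -26/3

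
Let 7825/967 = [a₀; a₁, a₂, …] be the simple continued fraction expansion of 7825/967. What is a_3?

⌊7825/967⌋ = 8, remainder 89
⌊967/89⌋ = 10, remainder 77
⌊89/77⌋ = 1, remainder 12
⌊77/12⌋ = 6, remainder 5

6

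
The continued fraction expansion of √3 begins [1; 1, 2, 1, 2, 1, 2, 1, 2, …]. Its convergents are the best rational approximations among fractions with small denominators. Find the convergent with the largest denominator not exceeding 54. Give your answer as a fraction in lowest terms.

71/41

a_0 = 1: 1/1  (≤ bound)
a_1 = 1: 2/1  (≤ bound)
a_2 = 2: 5/3  (≤ bound)
a_3 = 1: 7/4  (≤ bound)
a_4 = 2: 19/11  (≤ bound)
a_5 = 1: 26/15  (≤ bound)
a_6 = 2: 71/41  (≤ bound)
a_7 = 1: 97/56  (> 54, stop)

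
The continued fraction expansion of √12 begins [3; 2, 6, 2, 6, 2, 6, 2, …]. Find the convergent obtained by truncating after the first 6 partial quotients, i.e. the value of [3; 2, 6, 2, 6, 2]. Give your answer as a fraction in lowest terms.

Use the convergent recurrence hₖ = aₖ·hₖ₋₁ + hₖ₋₂ (and likewise for the denominators kₖ):
a_0 = 3: 3/1
a_1 = 2: 7/2
a_2 = 6: 45/13
a_3 = 2: 97/28
a_4 = 6: 627/181
a_5 = 2: 1351/390

1351/390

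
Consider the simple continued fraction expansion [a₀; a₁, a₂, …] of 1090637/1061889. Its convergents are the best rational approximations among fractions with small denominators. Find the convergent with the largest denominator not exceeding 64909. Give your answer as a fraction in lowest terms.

14037/13667

List convergents until the denominator exceeds the bound:
a_0 = 1: 1/1  (≤ bound)
a_1 = 36: 37/36  (≤ bound)
a_2 = 1: 38/37  (≤ bound)
a_3 = 15: 607/591  (≤ bound)
a_4 = 11: 6715/6538  (≤ bound)
a_5 = 2: 14037/13667  (≤ bound)
a_6 = 5: 76900/74873  (> 64909, stop)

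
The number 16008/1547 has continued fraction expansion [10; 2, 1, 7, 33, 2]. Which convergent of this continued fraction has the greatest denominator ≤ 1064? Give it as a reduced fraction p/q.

a_0 = 10: 10/1  (≤ bound)
a_1 = 2: 21/2  (≤ bound)
a_2 = 1: 31/3  (≤ bound)
a_3 = 7: 238/23  (≤ bound)
a_4 = 33: 7885/762  (≤ bound)
a_5 = 2: 16008/1547  (> 1064, stop)

7885/762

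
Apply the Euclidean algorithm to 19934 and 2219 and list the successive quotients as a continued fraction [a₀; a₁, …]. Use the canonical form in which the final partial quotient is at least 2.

[8; 1, 58, 1, 36]

19934 ÷ 2219 → quotient 8, remainder 2182
2219 ÷ 2182 → quotient 1, remainder 37
2182 ÷ 37 → quotient 58, remainder 36
37 ÷ 36 → quotient 1, remainder 1
36 ÷ 1 → quotient 36, remainder 0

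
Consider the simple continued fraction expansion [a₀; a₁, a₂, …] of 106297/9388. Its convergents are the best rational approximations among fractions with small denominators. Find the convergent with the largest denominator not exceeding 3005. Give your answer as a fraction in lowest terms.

List convergents until the denominator exceeds the bound:
a_0 = 11: 11/1  (≤ bound)
a_1 = 3: 34/3  (≤ bound)
a_2 = 10: 351/31  (≤ bound)
a_3 = 15: 5299/468  (≤ bound)
a_4 = 1: 5650/499  (≤ bound)
a_5 = 5: 33549/2963  (≤ bound)
a_6 = 3: 106297/9388  (> 3005, stop)

33549/2963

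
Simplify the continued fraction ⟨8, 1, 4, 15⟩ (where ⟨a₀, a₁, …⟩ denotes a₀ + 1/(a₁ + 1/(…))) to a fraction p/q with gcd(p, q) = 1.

669/76

a_0 = 8: 8/1
a_1 = 1: 9/1
a_2 = 4: 44/5
a_3 = 15: 669/76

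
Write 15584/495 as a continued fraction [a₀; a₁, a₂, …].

Repeatedly divide and take the remainder:
⌊15584/495⌋ = 31, remainder 239
⌊495/239⌋ = 2, remainder 17
⌊239/17⌋ = 14, remainder 1
⌊17/1⌋ = 17, remainder 0

[31; 2, 14, 17]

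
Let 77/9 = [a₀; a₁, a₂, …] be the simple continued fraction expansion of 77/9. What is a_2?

77 ÷ 9 → quotient 8, remainder 5
9 ÷ 5 → quotient 1, remainder 4
5 ÷ 4 → quotient 1, remainder 1

1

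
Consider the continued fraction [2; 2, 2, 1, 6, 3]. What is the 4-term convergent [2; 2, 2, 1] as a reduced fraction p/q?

Build up convergents one term at a time:
a_0 = 2: 2/1
a_1 = 2: 5/2
a_2 = 2: 12/5
a_3 = 1: 17/7

17/7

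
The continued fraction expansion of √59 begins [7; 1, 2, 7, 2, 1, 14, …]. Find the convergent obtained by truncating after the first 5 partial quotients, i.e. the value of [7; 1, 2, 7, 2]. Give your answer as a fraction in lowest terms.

361/47

a_0 = 7: 7/1
a_1 = 1: 8/1
a_2 = 2: 23/3
a_3 = 7: 169/22
a_4 = 2: 361/47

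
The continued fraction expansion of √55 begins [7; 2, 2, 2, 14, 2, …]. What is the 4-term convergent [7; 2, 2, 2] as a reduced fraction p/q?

89/12

Collapse the nested fraction from the inside out:
Start with 2.
2 + 1/(2/1) = 2 + 1/2 = 5/2
2 + 1/(5/2) = 2 + 2/5 = 12/5
7 + 1/(12/5) = 7 + 5/12 = 89/12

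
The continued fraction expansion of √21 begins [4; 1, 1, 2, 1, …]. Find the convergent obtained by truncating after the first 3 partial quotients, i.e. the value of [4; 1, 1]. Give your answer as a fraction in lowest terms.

9/2

Start with 1.
1 + 1/(1/1) = 1 + 1/1 = 2/1
4 + 1/(2/1) = 4 + 1/2 = 9/2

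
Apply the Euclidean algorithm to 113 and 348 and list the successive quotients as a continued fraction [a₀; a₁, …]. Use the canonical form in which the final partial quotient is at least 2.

Run the Euclidean algorithm, recording each quotient:
⌊113/348⌋ = 0, remainder 113
⌊348/113⌋ = 3, remainder 9
⌊113/9⌋ = 12, remainder 5
⌊9/5⌋ = 1, remainder 4
⌊5/4⌋ = 1, remainder 1
⌊4/1⌋ = 4, remainder 0

[0; 3, 12, 1, 1, 4]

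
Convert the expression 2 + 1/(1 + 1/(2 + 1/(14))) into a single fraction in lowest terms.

a_0 = 2: 2/1
a_1 = 1: 3/1
a_2 = 2: 8/3
a_3 = 14: 115/43

115/43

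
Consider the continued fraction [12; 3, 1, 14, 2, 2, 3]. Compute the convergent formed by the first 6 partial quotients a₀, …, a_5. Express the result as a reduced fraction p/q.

3713/303

Start with 2.
2 + 1/(2/1) = 2 + 1/2 = 5/2
14 + 1/(5/2) = 14 + 2/5 = 72/5
1 + 1/(72/5) = 1 + 5/72 = 77/72
3 + 1/(77/72) = 3 + 72/77 = 303/77
12 + 1/(303/77) = 12 + 77/303 = 3713/303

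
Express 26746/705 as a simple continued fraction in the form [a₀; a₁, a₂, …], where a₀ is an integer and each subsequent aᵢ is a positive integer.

[37; 1, 15, 44]

26746 ÷ 705 → quotient 37, remainder 661
705 ÷ 661 → quotient 1, remainder 44
661 ÷ 44 → quotient 15, remainder 1
44 ÷ 1 → quotient 44, remainder 0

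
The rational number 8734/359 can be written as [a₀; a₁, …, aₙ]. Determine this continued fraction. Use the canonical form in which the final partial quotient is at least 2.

[24; 3, 23, 1, 1, 2]

8734 = 24·359 + 118, so a_0 = 24
359 = 3·118 + 5, so a_1 = 3
118 = 23·5 + 3, so a_2 = 23
5 = 1·3 + 2, so a_3 = 1
3 = 1·2 + 1, so a_4 = 1
2 = 2·1 + 0, so a_5 = 2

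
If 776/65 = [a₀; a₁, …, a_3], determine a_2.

15

776 ÷ 65 → quotient 11, remainder 61
65 ÷ 61 → quotient 1, remainder 4
61 ÷ 4 → quotient 15, remainder 1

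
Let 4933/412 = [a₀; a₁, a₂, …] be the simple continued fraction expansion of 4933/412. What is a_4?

5

4933 = 11·412 + 401, so a_0 = 11
412 = 1·401 + 11, so a_1 = 1
401 = 36·11 + 5, so a_2 = 36
11 = 2·5 + 1, so a_3 = 2
5 = 5·1 + 0, so a_4 = 5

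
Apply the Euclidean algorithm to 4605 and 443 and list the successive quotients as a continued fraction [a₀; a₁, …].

4605 = 10·443 + 175, so a_0 = 10
443 = 2·175 + 93, so a_1 = 2
175 = 1·93 + 82, so a_2 = 1
93 = 1·82 + 11, so a_3 = 1
82 = 7·11 + 5, so a_4 = 7
11 = 2·5 + 1, so a_5 = 2
5 = 5·1 + 0, so a_6 = 5

[10; 2, 1, 1, 7, 2, 5]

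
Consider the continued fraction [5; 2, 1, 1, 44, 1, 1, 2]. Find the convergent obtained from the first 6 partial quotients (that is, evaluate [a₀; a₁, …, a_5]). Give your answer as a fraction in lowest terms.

Build up convergents one term at a time:
a_0 = 5: 5/1
a_1 = 2: 11/2
a_2 = 1: 16/3
a_3 = 1: 27/5
a_4 = 44: 1204/223
a_5 = 1: 1231/228

1231/228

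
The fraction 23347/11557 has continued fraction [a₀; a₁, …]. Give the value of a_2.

1

⌊23347/11557⌋ = 2, remainder 233
⌊11557/233⌋ = 49, remainder 140
⌊233/140⌋ = 1, remainder 93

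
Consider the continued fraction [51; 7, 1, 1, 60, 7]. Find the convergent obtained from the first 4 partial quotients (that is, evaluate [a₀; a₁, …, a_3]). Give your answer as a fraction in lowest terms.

Start with 1.
1 + 1/(1/1) = 1 + 1/1 = 2/1
7 + 1/(2/1) = 7 + 1/2 = 15/2
51 + 1/(15/2) = 51 + 2/15 = 767/15

767/15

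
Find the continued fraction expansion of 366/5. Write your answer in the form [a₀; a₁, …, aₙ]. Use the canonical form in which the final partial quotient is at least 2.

[73; 5]

366 = 73·5 + 1, so a_0 = 73
5 = 5·1 + 0, so a_1 = 5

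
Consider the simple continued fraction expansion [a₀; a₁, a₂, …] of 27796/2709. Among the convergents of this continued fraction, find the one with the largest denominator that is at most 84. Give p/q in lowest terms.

236/23

List convergents until the denominator exceeds the bound:
a_0 = 10: 10/1  (≤ bound)
a_1 = 3: 31/3  (≤ bound)
a_2 = 1: 41/4  (≤ bound)
a_3 = 5: 236/23  (≤ bound)
a_4 = 7: 1693/165  (> 84, stop)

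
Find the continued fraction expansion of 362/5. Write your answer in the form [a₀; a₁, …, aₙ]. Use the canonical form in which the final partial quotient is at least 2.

362 = 72·5 + 2, so a_0 = 72
5 = 2·2 + 1, so a_1 = 2
2 = 2·1 + 0, so a_2 = 2

[72; 2, 2]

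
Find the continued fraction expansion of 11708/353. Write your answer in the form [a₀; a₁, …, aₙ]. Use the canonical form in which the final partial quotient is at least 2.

[33; 5, 1, 58]

11708 ÷ 353 → quotient 33, remainder 59
353 ÷ 59 → quotient 5, remainder 58
59 ÷ 58 → quotient 1, remainder 1
58 ÷ 1 → quotient 58, remainder 0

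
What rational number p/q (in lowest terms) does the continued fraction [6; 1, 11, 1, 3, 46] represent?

Use the convergent recurrence hₖ = aₖ·hₖ₋₁ + hₖ₋₂ (and likewise for the denominators kₖ):
a_0 = 6: 6/1
a_1 = 1: 7/1
a_2 = 11: 83/12
a_3 = 1: 90/13
a_4 = 3: 353/51
a_5 = 46: 16328/2359

16328/2359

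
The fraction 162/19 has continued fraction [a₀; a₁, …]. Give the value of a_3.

9

Run the Euclidean algorithm, recording each quotient:
162 ÷ 19 → quotient 8, remainder 10
19 ÷ 10 → quotient 1, remainder 9
10 ÷ 9 → quotient 1, remainder 1
9 ÷ 1 → quotient 9, remainder 0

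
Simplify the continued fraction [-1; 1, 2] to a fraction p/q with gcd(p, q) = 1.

-1/3

Work from the innermost term outward:
Start with 2.
1 + 1/(2/1) = 1 + 1/2 = 3/2
-1 + 1/(3/2) = -1 + 2/3 = -1/3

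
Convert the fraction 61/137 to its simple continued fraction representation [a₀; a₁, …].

[0; 2, 4, 15]

61 ÷ 137 → quotient 0, remainder 61
137 ÷ 61 → quotient 2, remainder 15
61 ÷ 15 → quotient 4, remainder 1
15 ÷ 1 → quotient 15, remainder 0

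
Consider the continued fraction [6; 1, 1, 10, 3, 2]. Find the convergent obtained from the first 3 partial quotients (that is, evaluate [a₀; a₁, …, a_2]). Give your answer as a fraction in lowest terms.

13/2

Start with 1.
1 + 1/(1/1) = 1 + 1/1 = 2/1
6 + 1/(2/1) = 6 + 1/2 = 13/2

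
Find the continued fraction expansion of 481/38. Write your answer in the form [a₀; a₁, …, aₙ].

[12; 1, 1, 1, 12]

481 ÷ 38 → quotient 12, remainder 25
38 ÷ 25 → quotient 1, remainder 13
25 ÷ 13 → quotient 1, remainder 12
13 ÷ 12 → quotient 1, remainder 1
12 ÷ 1 → quotient 12, remainder 0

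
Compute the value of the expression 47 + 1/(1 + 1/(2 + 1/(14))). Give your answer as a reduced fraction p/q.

Start with 14.
2 + 1/(14/1) = 2 + 1/14 = 29/14
1 + 1/(29/14) = 1 + 14/29 = 43/29
47 + 1/(43/29) = 47 + 29/43 = 2050/43

2050/43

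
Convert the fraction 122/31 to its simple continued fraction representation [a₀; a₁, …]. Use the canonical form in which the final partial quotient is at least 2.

122 ÷ 31 → quotient 3, remainder 29
31 ÷ 29 → quotient 1, remainder 2
29 ÷ 2 → quotient 14, remainder 1
2 ÷ 1 → quotient 2, remainder 0

[3; 1, 14, 2]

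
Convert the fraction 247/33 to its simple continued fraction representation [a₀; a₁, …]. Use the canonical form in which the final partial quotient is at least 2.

[7; 2, 16]

⌊247/33⌋ = 7, remainder 16
⌊33/16⌋ = 2, remainder 1
⌊16/1⌋ = 16, remainder 0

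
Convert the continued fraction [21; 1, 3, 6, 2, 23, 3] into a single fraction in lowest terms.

83882/3855

Compute successive convergents:
a_0 = 21: 21/1
a_1 = 1: 22/1
a_2 = 3: 87/4
a_3 = 6: 544/25
a_4 = 2: 1175/54
a_5 = 23: 27569/1267
a_6 = 3: 83882/3855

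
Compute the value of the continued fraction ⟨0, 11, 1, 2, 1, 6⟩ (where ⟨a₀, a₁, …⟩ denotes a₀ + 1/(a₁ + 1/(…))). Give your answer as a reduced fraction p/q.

Start with 6.
1 + 1/(6/1) = 1 + 1/6 = 7/6
2 + 1/(7/6) = 2 + 6/7 = 20/7
1 + 1/(20/7) = 1 + 7/20 = 27/20
11 + 1/(27/20) = 11 + 20/27 = 317/27
0 + 1/(317/27) = 0 + 27/317 = 27/317

27/317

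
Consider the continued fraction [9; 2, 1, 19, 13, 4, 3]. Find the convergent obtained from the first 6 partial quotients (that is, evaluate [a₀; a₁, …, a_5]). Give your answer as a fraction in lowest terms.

Build up convergents one term at a time:
a_0 = 9: 9/1
a_1 = 2: 19/2
a_2 = 1: 28/3
a_3 = 19: 551/59
a_4 = 13: 7191/770
a_5 = 4: 29315/3139

29315/3139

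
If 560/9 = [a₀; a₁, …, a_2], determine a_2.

⌊560/9⌋ = 62, remainder 2
⌊9/2⌋ = 4, remainder 1
⌊2/1⌋ = 2, remainder 0

2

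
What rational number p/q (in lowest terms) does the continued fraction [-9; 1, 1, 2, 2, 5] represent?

-547/65

Collapse the nested fraction from the inside out:
Start with 5.
2 + 1/(5/1) = 2 + 1/5 = 11/5
2 + 1/(11/5) = 2 + 5/11 = 27/11
1 + 1/(27/11) = 1 + 11/27 = 38/27
1 + 1/(38/27) = 1 + 27/38 = 65/38
-9 + 1/(65/38) = -9 + 38/65 = -547/65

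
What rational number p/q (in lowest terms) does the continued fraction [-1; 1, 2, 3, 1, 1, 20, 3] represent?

Use the convergent recurrence hₖ = aₖ·hₖ₋₁ + hₖ₋₂ (and likewise for the denominators kₖ):
a_0 = -1: -1/1
a_1 = 1: 0/1
a_2 = 2: -1/3
a_3 = 3: -3/10
a_4 = 1: -4/13
a_5 = 1: -7/23
a_6 = 20: -144/473
a_7 = 3: -439/1442

-439/1442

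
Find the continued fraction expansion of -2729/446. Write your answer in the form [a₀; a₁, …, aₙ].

[-7; 1, 7, 2, 2, 2, 4]

Repeatedly divide and take the remainder:
-2729 ÷ 446 → quotient -7, remainder 393
446 ÷ 393 → quotient 1, remainder 53
393 ÷ 53 → quotient 7, remainder 22
53 ÷ 22 → quotient 2, remainder 9
22 ÷ 9 → quotient 2, remainder 4
9 ÷ 4 → quotient 2, remainder 1
4 ÷ 1 → quotient 4, remainder 0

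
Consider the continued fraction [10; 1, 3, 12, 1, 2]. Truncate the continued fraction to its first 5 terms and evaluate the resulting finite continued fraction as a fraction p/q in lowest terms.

570/53

Start with 1.
12 + 1/(1/1) = 12 + 1/1 = 13/1
3 + 1/(13/1) = 3 + 1/13 = 40/13
1 + 1/(40/13) = 1 + 13/40 = 53/40
10 + 1/(53/40) = 10 + 40/53 = 570/53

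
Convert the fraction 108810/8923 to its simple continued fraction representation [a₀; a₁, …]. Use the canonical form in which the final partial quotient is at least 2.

Run the Euclidean algorithm, recording each quotient:
⌊108810/8923⌋ = 12, remainder 1734
⌊8923/1734⌋ = 5, remainder 253
⌊1734/253⌋ = 6, remainder 216
⌊253/216⌋ = 1, remainder 37
⌊216/37⌋ = 5, remainder 31
⌊37/31⌋ = 1, remainder 6
⌊31/6⌋ = 5, remainder 1
⌊6/1⌋ = 6, remainder 0

[12; 5, 6, 1, 5, 1, 5, 6]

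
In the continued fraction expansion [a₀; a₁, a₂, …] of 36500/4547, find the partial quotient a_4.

41

36500 ÷ 4547 → quotient 8, remainder 124
4547 ÷ 124 → quotient 36, remainder 83
124 ÷ 83 → quotient 1, remainder 41
83 ÷ 41 → quotient 2, remainder 1
41 ÷ 1 → quotient 41, remainder 0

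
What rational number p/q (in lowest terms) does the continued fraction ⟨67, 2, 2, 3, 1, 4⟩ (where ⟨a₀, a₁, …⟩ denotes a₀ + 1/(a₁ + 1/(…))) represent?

7078/105

a_0 = 67: 67/1
a_1 = 2: 135/2
a_2 = 2: 337/5
a_3 = 3: 1146/17
a_4 = 1: 1483/22
a_5 = 4: 7078/105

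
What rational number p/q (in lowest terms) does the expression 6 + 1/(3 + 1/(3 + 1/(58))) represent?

Start with 58.
3 + 1/(58/1) = 3 + 1/58 = 175/58
3 + 1/(175/58) = 3 + 58/175 = 583/175
6 + 1/(583/175) = 6 + 175/583 = 3673/583

3673/583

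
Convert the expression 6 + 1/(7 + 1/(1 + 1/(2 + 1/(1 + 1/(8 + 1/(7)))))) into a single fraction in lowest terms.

Start with 7.
8 + 1/(7/1) = 8 + 1/7 = 57/7
1 + 1/(57/7) = 1 + 7/57 = 64/57
2 + 1/(64/57) = 2 + 57/64 = 185/64
1 + 1/(185/64) = 1 + 64/185 = 249/185
7 + 1/(249/185) = 7 + 185/249 = 1928/249
6 + 1/(1928/249) = 6 + 249/1928 = 11817/1928

11817/1928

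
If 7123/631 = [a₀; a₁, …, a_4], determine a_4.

⌊7123/631⌋ = 11, remainder 182
⌊631/182⌋ = 3, remainder 85
⌊182/85⌋ = 2, remainder 12
⌊85/12⌋ = 7, remainder 1
⌊12/1⌋ = 12, remainder 0

12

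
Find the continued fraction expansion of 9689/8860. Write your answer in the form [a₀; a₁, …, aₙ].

[1; 10, 1, 2, 4, 1, 51]

9689 = 1·8860 + 829, so a_0 = 1
8860 = 10·829 + 570, so a_1 = 10
829 = 1·570 + 259, so a_2 = 1
570 = 2·259 + 52, so a_3 = 2
259 = 4·52 + 51, so a_4 = 4
52 = 1·51 + 1, so a_5 = 1
51 = 51·1 + 0, so a_6 = 51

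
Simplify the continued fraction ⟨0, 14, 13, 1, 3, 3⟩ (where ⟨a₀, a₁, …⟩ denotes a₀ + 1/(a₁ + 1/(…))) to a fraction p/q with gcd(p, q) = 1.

Compute successive convergents:
a_0 = 0: 0/1
a_1 = 14: 1/14
a_2 = 13: 13/183
a_3 = 1: 14/197
a_4 = 3: 55/774
a_5 = 3: 179/2519

179/2519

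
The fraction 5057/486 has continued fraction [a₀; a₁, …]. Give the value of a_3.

⌊5057/486⌋ = 10, remainder 197
⌊486/197⌋ = 2, remainder 92
⌊197/92⌋ = 2, remainder 13
⌊92/13⌋ = 7, remainder 1

7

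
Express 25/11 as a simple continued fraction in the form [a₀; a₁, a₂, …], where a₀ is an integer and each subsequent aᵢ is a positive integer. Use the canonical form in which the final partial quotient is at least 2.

[2; 3, 1, 2]

Apply division with remainder until the remainder is 0:
25 ÷ 11 → quotient 2, remainder 3
11 ÷ 3 → quotient 3, remainder 2
3 ÷ 2 → quotient 1, remainder 1
2 ÷ 1 → quotient 2, remainder 0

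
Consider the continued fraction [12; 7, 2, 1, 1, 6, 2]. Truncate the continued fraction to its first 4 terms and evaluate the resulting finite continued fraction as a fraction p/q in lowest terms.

Start with 1.
2 + 1/(1/1) = 2 + 1/1 = 3/1
7 + 1/(3/1) = 7 + 1/3 = 22/3
12 + 1/(22/3) = 12 + 3/22 = 267/22

267/22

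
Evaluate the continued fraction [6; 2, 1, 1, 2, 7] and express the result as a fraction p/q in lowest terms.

613/96

a_0 = 6: 6/1
a_1 = 2: 13/2
a_2 = 1: 19/3
a_3 = 1: 32/5
a_4 = 2: 83/13
a_5 = 7: 613/96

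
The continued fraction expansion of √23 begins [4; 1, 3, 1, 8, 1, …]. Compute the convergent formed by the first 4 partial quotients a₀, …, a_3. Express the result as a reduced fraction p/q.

a_0 = 4: 4/1
a_1 = 1: 5/1
a_2 = 3: 19/4
a_3 = 1: 24/5

24/5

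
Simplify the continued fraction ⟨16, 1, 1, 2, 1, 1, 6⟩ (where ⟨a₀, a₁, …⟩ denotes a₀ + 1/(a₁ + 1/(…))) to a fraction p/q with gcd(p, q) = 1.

a_0 = 16: 16/1
a_1 = 1: 17/1
a_2 = 1: 33/2
a_3 = 2: 83/5
a_4 = 1: 116/7
a_5 = 1: 199/12
a_6 = 6: 1310/79

1310/79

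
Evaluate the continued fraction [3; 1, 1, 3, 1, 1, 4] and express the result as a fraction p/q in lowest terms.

Start with 4.
1 + 1/(4/1) = 1 + 1/4 = 5/4
1 + 1/(5/4) = 1 + 4/5 = 9/5
3 + 1/(9/5) = 3 + 5/9 = 32/9
1 + 1/(32/9) = 1 + 9/32 = 41/32
1 + 1/(41/32) = 1 + 32/41 = 73/41
3 + 1/(73/41) = 3 + 41/73 = 260/73

260/73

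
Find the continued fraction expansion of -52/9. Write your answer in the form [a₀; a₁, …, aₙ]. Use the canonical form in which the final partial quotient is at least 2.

-52 ÷ 9 → quotient -6, remainder 2
9 ÷ 2 → quotient 4, remainder 1
2 ÷ 1 → quotient 2, remainder 0

[-6; 4, 2]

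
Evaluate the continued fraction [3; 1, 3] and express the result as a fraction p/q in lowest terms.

Use the convergent recurrence hₖ = aₖ·hₖ₋₁ + hₖ₋₂ (and likewise for the denominators kₖ):
a_0 = 3: 3/1
a_1 = 1: 4/1
a_2 = 3: 15/4

15/4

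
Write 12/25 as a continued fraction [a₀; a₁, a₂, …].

[0; 2, 12]

Apply division with remainder until the remainder is 0:
12 ÷ 25 → quotient 0, remainder 12
25 ÷ 12 → quotient 2, remainder 1
12 ÷ 1 → quotient 12, remainder 0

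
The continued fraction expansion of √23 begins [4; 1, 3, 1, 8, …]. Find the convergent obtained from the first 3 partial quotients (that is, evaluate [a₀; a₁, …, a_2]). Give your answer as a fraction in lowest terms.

Start with 3.
1 + 1/(3/1) = 1 + 1/3 = 4/3
4 + 1/(4/3) = 4 + 3/4 = 19/4

19/4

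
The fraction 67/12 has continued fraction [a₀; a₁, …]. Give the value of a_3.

67 ÷ 12 → quotient 5, remainder 7
12 ÷ 7 → quotient 1, remainder 5
7 ÷ 5 → quotient 1, remainder 2
5 ÷ 2 → quotient 2, remainder 1

2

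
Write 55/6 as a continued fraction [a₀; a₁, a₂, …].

Apply division with remainder until the remainder is 0:
55 = 9·6 + 1, so a_0 = 9
6 = 6·1 + 0, so a_1 = 6

[9; 6]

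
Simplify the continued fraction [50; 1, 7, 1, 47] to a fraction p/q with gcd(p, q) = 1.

a_0 = 50: 50/1
a_1 = 1: 51/1
a_2 = 7: 407/8
a_3 = 1: 458/9
a_4 = 47: 21933/431

21933/431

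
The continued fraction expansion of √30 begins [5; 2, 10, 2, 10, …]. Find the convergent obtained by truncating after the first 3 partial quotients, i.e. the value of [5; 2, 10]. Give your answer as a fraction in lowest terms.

115/21

a_0 = 5: 5/1
a_1 = 2: 11/2
a_2 = 10: 115/21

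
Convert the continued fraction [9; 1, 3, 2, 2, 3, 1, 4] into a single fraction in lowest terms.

4525/463

Work from the innermost term outward:
Start with 4.
1 + 1/(4/1) = 1 + 1/4 = 5/4
3 + 1/(5/4) = 3 + 4/5 = 19/5
2 + 1/(19/5) = 2 + 5/19 = 43/19
2 + 1/(43/19) = 2 + 19/43 = 105/43
3 + 1/(105/43) = 3 + 43/105 = 358/105
1 + 1/(358/105) = 1 + 105/358 = 463/358
9 + 1/(463/358) = 9 + 358/463 = 4525/463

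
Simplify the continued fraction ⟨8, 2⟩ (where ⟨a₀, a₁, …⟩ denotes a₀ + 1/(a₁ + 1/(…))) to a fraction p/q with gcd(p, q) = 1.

Start with 2.
8 + 1/(2/1) = 8 + 1/2 = 17/2

17/2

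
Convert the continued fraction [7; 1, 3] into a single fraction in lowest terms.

a_0 = 7: 7/1
a_1 = 1: 8/1
a_2 = 3: 31/4

31/4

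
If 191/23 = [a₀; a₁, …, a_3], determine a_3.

2

191 ÷ 23 → quotient 8, remainder 7
23 ÷ 7 → quotient 3, remainder 2
7 ÷ 2 → quotient 3, remainder 1
2 ÷ 1 → quotient 2, remainder 0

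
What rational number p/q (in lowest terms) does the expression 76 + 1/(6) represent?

Start with 6.
76 + 1/(6/1) = 76 + 1/6 = 457/6

457/6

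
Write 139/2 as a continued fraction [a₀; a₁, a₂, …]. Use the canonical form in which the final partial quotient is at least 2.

Repeatedly divide and take the remainder:
139 ÷ 2 → quotient 69, remainder 1
2 ÷ 1 → quotient 2, remainder 0

[69; 2]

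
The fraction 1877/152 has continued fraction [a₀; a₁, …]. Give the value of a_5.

1877 ÷ 152 → quotient 12, remainder 53
152 ÷ 53 → quotient 2, remainder 46
53 ÷ 46 → quotient 1, remainder 7
46 ÷ 7 → quotient 6, remainder 4
7 ÷ 4 → quotient 1, remainder 3
4 ÷ 3 → quotient 1, remainder 1

1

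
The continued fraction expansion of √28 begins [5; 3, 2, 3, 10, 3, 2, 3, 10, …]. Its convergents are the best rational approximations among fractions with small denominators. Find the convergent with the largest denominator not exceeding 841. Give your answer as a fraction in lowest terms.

4048/765

List convergents until the denominator exceeds the bound:
a_0 = 5: 5/1  (≤ bound)
a_1 = 3: 16/3  (≤ bound)
a_2 = 2: 37/7  (≤ bound)
a_3 = 3: 127/24  (≤ bound)
a_4 = 10: 1307/247  (≤ bound)
a_5 = 3: 4048/765  (≤ bound)
a_6 = 2: 9403/1777  (> 841, stop)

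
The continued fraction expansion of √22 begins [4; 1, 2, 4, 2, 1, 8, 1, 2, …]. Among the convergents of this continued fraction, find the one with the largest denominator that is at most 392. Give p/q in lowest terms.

List convergents until the denominator exceeds the bound:
a_0 = 4: 4/1  (≤ bound)
a_1 = 1: 5/1  (≤ bound)
a_2 = 2: 14/3  (≤ bound)
a_3 = 4: 61/13  (≤ bound)
a_4 = 2: 136/29  (≤ bound)
a_5 = 1: 197/42  (≤ bound)
a_6 = 8: 1712/365  (≤ bound)
a_7 = 1: 1909/407  (> 392, stop)

1712/365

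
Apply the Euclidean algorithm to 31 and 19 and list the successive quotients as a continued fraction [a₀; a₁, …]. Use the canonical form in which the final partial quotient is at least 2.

31 = 1·19 + 12, so a_0 = 1
19 = 1·12 + 7, so a_1 = 1
12 = 1·7 + 5, so a_2 = 1
7 = 1·5 + 2, so a_3 = 1
5 = 2·2 + 1, so a_4 = 2
2 = 2·1 + 0, so a_5 = 2

[1; 1, 1, 1, 2, 2]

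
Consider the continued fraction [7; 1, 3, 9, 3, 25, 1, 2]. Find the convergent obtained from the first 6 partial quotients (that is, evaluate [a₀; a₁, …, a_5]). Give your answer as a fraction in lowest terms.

22587/2912

a_0 = 7: 7/1
a_1 = 1: 8/1
a_2 = 3: 31/4
a_3 = 9: 287/37
a_4 = 3: 892/115
a_5 = 25: 22587/2912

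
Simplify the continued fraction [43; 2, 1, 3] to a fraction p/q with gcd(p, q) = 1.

477/11

a_0 = 43: 43/1
a_1 = 2: 87/2
a_2 = 1: 130/3
a_3 = 3: 477/11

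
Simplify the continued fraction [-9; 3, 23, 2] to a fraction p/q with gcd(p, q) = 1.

-1240/143

Build up convergents one term at a time:
a_0 = -9: -9/1
a_1 = 3: -26/3
a_2 = 23: -607/70
a_3 = 2: -1240/143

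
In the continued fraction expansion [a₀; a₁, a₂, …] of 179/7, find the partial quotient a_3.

3

Run the Euclidean algorithm, recording each quotient:
179 = 25·7 + 4, so a_0 = 25
7 = 1·4 + 3, so a_1 = 1
4 = 1·3 + 1, so a_2 = 1
3 = 3·1 + 0, so a_3 = 3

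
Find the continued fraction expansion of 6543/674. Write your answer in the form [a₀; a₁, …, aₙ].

6543 ÷ 674 → quotient 9, remainder 477
674 ÷ 477 → quotient 1, remainder 197
477 ÷ 197 → quotient 2, remainder 83
197 ÷ 83 → quotient 2, remainder 31
83 ÷ 31 → quotient 2, remainder 21
31 ÷ 21 → quotient 1, remainder 10
21 ÷ 10 → quotient 2, remainder 1
10 ÷ 1 → quotient 10, remainder 0

[9; 1, 2, 2, 2, 1, 2, 10]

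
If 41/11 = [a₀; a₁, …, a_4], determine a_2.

Run the Euclidean algorithm, recording each quotient:
41 ÷ 11 → quotient 3, remainder 8
11 ÷ 8 → quotient 1, remainder 3
8 ÷ 3 → quotient 2, remainder 2

2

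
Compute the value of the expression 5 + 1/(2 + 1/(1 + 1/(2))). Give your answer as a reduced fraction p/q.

43/8

a_0 = 5: 5/1
a_1 = 2: 11/2
a_2 = 1: 16/3
a_3 = 2: 43/8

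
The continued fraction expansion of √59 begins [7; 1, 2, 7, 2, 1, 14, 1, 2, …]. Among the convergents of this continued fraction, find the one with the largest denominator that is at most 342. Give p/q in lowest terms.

a_0 = 7: 7/1  (≤ bound)
a_1 = 1: 8/1  (≤ bound)
a_2 = 2: 23/3  (≤ bound)
a_3 = 7: 169/22  (≤ bound)
a_4 = 2: 361/47  (≤ bound)
a_5 = 1: 530/69  (≤ bound)
a_6 = 14: 7781/1013  (> 342, stop)

530/69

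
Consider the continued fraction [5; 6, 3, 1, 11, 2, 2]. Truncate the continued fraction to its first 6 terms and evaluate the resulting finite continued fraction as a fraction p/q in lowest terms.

Build up convergents one term at a time:
a_0 = 5: 5/1
a_1 = 6: 31/6
a_2 = 3: 98/19
a_3 = 1: 129/25
a_4 = 11: 1517/294
a_5 = 2: 3163/613

3163/613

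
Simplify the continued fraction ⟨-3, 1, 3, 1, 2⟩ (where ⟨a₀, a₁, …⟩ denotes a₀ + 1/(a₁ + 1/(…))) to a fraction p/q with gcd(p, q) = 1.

-31/14

Start with 2.
1 + 1/(2/1) = 1 + 1/2 = 3/2
3 + 1/(3/2) = 3 + 2/3 = 11/3
1 + 1/(11/3) = 1 + 3/11 = 14/11
-3 + 1/(14/11) = -3 + 11/14 = -31/14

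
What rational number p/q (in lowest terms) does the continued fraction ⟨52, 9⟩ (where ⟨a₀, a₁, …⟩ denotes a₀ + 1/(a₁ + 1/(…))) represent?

Build up convergents one term at a time:
a_0 = 52: 52/1
a_1 = 9: 469/9

469/9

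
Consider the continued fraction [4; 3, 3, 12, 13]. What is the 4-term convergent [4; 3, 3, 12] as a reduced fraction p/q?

a_0 = 4: 4/1
a_1 = 3: 13/3
a_2 = 3: 43/10
a_3 = 12: 529/123

529/123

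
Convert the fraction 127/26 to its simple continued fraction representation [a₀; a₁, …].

[4; 1, 7, 1, 2]

Apply division with remainder until the remainder is 0:
⌊127/26⌋ = 4, remainder 23
⌊26/23⌋ = 1, remainder 3
⌊23/3⌋ = 7, remainder 2
⌊3/2⌋ = 1, remainder 1
⌊2/1⌋ = 2, remainder 0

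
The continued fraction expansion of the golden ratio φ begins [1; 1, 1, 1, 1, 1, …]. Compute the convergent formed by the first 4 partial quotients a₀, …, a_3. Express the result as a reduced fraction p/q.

a_0 = 1: 1/1
a_1 = 1: 2/1
a_2 = 1: 3/2
a_3 = 1: 5/3

5/3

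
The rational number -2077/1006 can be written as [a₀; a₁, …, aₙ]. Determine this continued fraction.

[-3; 1, 14, 2, 10, 3]

⌊-2077/1006⌋ = -3, remainder 941
⌊1006/941⌋ = 1, remainder 65
⌊941/65⌋ = 14, remainder 31
⌊65/31⌋ = 2, remainder 3
⌊31/3⌋ = 10, remainder 1
⌊3/1⌋ = 3, remainder 0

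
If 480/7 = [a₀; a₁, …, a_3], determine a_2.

480 ÷ 7 → quotient 68, remainder 4
7 ÷ 4 → quotient 1, remainder 3
4 ÷ 3 → quotient 1, remainder 1

1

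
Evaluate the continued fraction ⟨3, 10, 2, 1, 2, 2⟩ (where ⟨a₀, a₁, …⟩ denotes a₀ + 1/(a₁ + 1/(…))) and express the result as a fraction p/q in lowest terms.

610/197

a_0 = 3: 3/1
a_1 = 10: 31/10
a_2 = 2: 65/21
a_3 = 1: 96/31
a_4 = 2: 257/83
a_5 = 2: 610/197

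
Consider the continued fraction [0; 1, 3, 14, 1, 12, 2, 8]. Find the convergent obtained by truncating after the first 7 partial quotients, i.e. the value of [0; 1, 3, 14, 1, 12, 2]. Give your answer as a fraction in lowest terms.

1236/1639

Build up convergents one term at a time:
a_0 = 0: 0/1
a_1 = 1: 1/1
a_2 = 3: 3/4
a_3 = 14: 43/57
a_4 = 1: 46/61
a_5 = 12: 595/789
a_6 = 2: 1236/1639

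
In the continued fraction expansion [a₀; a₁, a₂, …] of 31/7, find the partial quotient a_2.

⌊31/7⌋ = 4, remainder 3
⌊7/3⌋ = 2, remainder 1
⌊3/1⌋ = 3, remainder 0

3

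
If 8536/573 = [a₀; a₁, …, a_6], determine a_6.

⌊8536/573⌋ = 14, remainder 514
⌊573/514⌋ = 1, remainder 59
⌊514/59⌋ = 8, remainder 42
⌊59/42⌋ = 1, remainder 17
⌊42/17⌋ = 2, remainder 8
⌊17/8⌋ = 2, remainder 1
⌊8/1⌋ = 8, remainder 0

8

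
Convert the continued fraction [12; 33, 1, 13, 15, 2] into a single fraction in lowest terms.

Start with 2.
15 + 1/(2/1) = 15 + 1/2 = 31/2
13 + 1/(31/2) = 13 + 2/31 = 405/31
1 + 1/(405/31) = 1 + 31/405 = 436/405
33 + 1/(436/405) = 33 + 405/436 = 14793/436
12 + 1/(14793/436) = 12 + 436/14793 = 177952/14793

177952/14793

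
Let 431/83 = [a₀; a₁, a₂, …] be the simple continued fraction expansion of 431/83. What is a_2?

431 ÷ 83 → quotient 5, remainder 16
83 ÷ 16 → quotient 5, remainder 3
16 ÷ 3 → quotient 5, remainder 1

5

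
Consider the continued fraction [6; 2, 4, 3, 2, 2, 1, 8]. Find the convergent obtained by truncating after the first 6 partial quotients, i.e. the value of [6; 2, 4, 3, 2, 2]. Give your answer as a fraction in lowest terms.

1051/163

a_0 = 6: 6/1
a_1 = 2: 13/2
a_2 = 4: 58/9
a_3 = 3: 187/29
a_4 = 2: 432/67
a_5 = 2: 1051/163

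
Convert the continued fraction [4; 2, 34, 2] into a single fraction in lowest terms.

629/140

a_0 = 4: 4/1
a_1 = 2: 9/2
a_2 = 34: 310/69
a_3 = 2: 629/140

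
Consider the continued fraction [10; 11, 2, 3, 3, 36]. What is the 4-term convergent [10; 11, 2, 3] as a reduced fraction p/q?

Start with 3.
2 + 1/(3/1) = 2 + 1/3 = 7/3
11 + 1/(7/3) = 11 + 3/7 = 80/7
10 + 1/(80/7) = 10 + 7/80 = 807/80

807/80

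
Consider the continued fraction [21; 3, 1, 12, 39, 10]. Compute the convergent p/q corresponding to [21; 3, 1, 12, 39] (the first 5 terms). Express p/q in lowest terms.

42361/1993

Start with 39.
12 + 1/(39/1) = 12 + 1/39 = 469/39
1 + 1/(469/39) = 1 + 39/469 = 508/469
3 + 1/(508/469) = 3 + 469/508 = 1993/508
21 + 1/(1993/508) = 21 + 508/1993 = 42361/1993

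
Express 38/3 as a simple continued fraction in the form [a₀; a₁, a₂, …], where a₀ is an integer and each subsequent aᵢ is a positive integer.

Apply division with remainder until the remainder is 0:
38 ÷ 3 → quotient 12, remainder 2
3 ÷ 2 → quotient 1, remainder 1
2 ÷ 1 → quotient 2, remainder 0

[12; 1, 2]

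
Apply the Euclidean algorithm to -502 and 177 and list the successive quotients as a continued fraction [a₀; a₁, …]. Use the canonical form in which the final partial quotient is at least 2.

-502 = -3·177 + 29, so a_0 = -3
177 = 6·29 + 3, so a_1 = 6
29 = 9·3 + 2, so a_2 = 9
3 = 1·2 + 1, so a_3 = 1
2 = 2·1 + 0, so a_4 = 2

[-3; 6, 9, 1, 2]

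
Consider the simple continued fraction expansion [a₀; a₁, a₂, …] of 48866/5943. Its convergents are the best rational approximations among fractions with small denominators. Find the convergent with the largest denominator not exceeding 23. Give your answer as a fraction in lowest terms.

a_0 = 8: 8/1  (≤ bound)
a_1 = 4: 33/4  (≤ bound)
a_2 = 2: 74/9  (≤ bound)
a_3 = 54: 4029/490  (> 23, stop)

74/9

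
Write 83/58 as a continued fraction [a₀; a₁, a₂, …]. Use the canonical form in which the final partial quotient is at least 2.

[1; 2, 3, 8]

⌊83/58⌋ = 1, remainder 25
⌊58/25⌋ = 2, remainder 8
⌊25/8⌋ = 3, remainder 1
⌊8/1⌋ = 8, remainder 0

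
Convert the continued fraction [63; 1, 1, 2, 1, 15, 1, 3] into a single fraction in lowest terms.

Build up convergents one term at a time:
a_0 = 63: 63/1
a_1 = 1: 64/1
a_2 = 1: 127/2
a_3 = 2: 318/5
a_4 = 1: 445/7
a_5 = 15: 6993/110
a_6 = 1: 7438/117
a_7 = 3: 29307/461

29307/461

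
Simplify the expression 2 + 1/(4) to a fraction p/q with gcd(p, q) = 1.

Use the convergent recurrence hₖ = aₖ·hₖ₋₁ + hₖ₋₂ (and likewise for the denominators kₖ):
a_0 = 2: 2/1
a_1 = 4: 9/4

9/4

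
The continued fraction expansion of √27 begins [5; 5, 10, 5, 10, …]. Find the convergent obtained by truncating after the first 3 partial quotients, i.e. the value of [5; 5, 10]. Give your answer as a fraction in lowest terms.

Work from the innermost term outward:
Start with 10.
5 + 1/(10/1) = 5 + 1/10 = 51/10
5 + 1/(51/10) = 5 + 10/51 = 265/51

265/51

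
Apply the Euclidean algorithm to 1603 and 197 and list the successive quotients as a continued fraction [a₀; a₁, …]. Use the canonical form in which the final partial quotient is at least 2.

[8; 7, 3, 2, 1, 2]

1603 = 8·197 + 27, so a_0 = 8
197 = 7·27 + 8, so a_1 = 7
27 = 3·8 + 3, so a_2 = 3
8 = 2·3 + 2, so a_3 = 2
3 = 1·2 + 1, so a_4 = 1
2 = 2·1 + 0, so a_5 = 2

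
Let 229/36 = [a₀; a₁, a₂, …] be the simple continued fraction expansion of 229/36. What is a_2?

⌊229/36⌋ = 6, remainder 13
⌊36/13⌋ = 2, remainder 10
⌊13/10⌋ = 1, remainder 3

1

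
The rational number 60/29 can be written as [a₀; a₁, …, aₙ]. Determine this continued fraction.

Apply division with remainder until the remainder is 0:
60 ÷ 29 → quotient 2, remainder 2
29 ÷ 2 → quotient 14, remainder 1
2 ÷ 1 → quotient 2, remainder 0

[2; 14, 2]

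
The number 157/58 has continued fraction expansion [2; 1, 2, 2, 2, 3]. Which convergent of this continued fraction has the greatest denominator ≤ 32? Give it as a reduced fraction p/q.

46/17

a_0 = 2: 2/1  (≤ bound)
a_1 = 1: 3/1  (≤ bound)
a_2 = 2: 8/3  (≤ bound)
a_3 = 2: 19/7  (≤ bound)
a_4 = 2: 46/17  (≤ bound)
a_5 = 3: 157/58  (> 32, stop)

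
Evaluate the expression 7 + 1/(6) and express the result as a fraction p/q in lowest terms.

43/6

Compute successive convergents:
a_0 = 7: 7/1
a_1 = 6: 43/6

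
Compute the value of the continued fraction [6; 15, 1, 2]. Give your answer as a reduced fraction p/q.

285/47

a_0 = 6: 6/1
a_1 = 15: 91/15
a_2 = 1: 97/16
a_3 = 2: 285/47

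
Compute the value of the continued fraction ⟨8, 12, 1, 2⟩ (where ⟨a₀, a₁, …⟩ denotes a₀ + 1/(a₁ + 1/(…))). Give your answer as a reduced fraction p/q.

a_0 = 8: 8/1
a_1 = 12: 97/12
a_2 = 1: 105/13
a_3 = 2: 307/38

307/38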